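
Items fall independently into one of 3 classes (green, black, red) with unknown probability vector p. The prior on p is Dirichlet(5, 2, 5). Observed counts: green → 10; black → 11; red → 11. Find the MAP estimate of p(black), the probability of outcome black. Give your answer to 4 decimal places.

MAP estimate of p(black) = 0.2927

The posterior is Dirichlet(αᵢ + nᵢ) = Dirichlet(15, 13, 16).
For a Dirichlet(a₁,…,a_K) with all aᵢ > 1, the mode has j-th component (aⱼ − 1)/(Σaᵢ − K).
Here Σaᵢ = 44 and K = 3, so p(black) = (13 − 1)/(44 − 3) = 12/41 ≈ 0.2927.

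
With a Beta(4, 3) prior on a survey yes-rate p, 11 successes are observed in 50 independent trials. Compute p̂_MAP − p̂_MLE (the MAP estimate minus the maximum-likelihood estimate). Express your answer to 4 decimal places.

Posterior is Beta(15, 42); MAP = (15−1)/(57−2) = 14/55 ≈ 0.25455.
MLE ignores the prior: p̂_MLE = k/n = 11/50 ≈ 0.22000.
Difference = 14/55 − 11/50 = 19/550 ≈ 0.0345.

MAP − MLE = 0.0345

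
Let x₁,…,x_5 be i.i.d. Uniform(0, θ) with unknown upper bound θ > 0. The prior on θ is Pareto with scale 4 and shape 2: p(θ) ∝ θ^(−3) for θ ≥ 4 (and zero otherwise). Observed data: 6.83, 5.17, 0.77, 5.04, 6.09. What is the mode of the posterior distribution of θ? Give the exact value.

θ̂_MAP = 6.83

The Uniform(0, θ) likelihood is θ^(−n) for θ ≥ max(xᵢ), zero otherwise. Here max(xᵢ) = 6.83.
Posterior ∝ θ^(−3) · θ^(−5) = θ^(−8) on θ ≥ max(4, 6.83) = 6.83.
This density is strictly decreasing in θ, so the posterior mode lies at the lower boundary of the support.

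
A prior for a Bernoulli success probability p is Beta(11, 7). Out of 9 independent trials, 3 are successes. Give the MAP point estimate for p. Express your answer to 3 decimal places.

Prior: Beta(11, 7).
Data: 3 successes in 9 trials. The binomial likelihood contributes p^3(1−p)^6, so the posterior is Beta(11+3, 7+6) = Beta(14, 13).
For Beta(a, b) with a, b > 1 the mode is (a−1)/(a+b−2) = 13/25 ≈ 0.520.

p̂_MAP = 0.520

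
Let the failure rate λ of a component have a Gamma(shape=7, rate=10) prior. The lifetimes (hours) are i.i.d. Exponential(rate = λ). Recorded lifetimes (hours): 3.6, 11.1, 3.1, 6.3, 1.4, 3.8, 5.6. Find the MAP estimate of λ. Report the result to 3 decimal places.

The Exponential(rate=λ) likelihood is ∝ λ^n e^(−λΣtᵢ). Here n = 7 and Σtᵢ = 3.6 + 11.1 + 3.1 + 6.3 + 1.4 + 3.8 + 5.6 = 34.9.
Posterior ∝ λ^6e^(−10λ) · λ^7e^(−34.9λ) = λ^13e^(−44.9λ), i.e. Gamma(14, 44.9).
Mode = (a−1)/b = 13/44.9 ≈ 0.290.

λ̂_MAP = 0.290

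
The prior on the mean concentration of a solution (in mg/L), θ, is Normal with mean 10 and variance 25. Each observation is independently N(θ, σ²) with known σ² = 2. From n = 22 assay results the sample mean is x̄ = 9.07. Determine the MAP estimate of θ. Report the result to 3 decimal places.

θ̂_MAP = 9.073

n = 22, x̄ = 9.07.
For a Normal prior and Normal likelihood with known variance, the posterior is Normal; its mode equals its mean, the precision-weighted average.
Prior precision 1/σ₀² = 1/25 = 0.04; data precision n/σ² = 22/2 = 11.
θ̂ = (0.04·10 + 11·9.07) / (0.04 + 11) = 100.17/11.04 = 3339/368 ≈ 9.073.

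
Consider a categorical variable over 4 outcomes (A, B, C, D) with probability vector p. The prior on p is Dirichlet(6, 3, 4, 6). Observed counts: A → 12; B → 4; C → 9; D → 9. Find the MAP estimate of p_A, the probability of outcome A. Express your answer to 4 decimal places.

MAP estimate of p_A = 0.3469

The posterior is Dirichlet(αᵢ + nᵢ) = Dirichlet(18, 7, 13, 15).
For a Dirichlet(a₁,…,a_K) with all aᵢ > 1, the mode has j-th component (aⱼ − 1)/(Σaᵢ − K).
Here Σaᵢ = 53 and K = 4, so p_A = (18 − 1)/(53 − 4) = 17/49 ≈ 0.3469.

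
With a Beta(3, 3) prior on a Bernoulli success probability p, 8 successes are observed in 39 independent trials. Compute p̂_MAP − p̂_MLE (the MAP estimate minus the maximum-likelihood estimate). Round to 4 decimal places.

Posterior is Beta(11, 34); MAP = (11−1)/(45−2) = 10/43 ≈ 0.23256.
MLE ignores the prior: p̂_MLE = k/n = 8/39 ≈ 0.20513.
Difference = 10/43 − 8/39 = 46/1677 ≈ 0.0274.

MAP − MLE = 0.0274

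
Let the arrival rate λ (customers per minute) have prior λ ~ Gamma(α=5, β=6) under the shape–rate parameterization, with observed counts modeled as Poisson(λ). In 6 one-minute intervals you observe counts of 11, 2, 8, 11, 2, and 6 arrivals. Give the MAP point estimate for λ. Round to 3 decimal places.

Σxᵢ = 11+2+8+11+2+6 = 40, with n = 6.
Posterior ∝ λ^4e^(−6λ) · λ^40e^(−6λ) = λ^44e^(−12λ), i.e. Gamma(shape=45, rate=12).
The mode of a Gamma(a, b) with a ≥ 1 (shape–rate) is (a−1)/b = 44/12 ≈ 3.667.

λ̂_MAP = 3.667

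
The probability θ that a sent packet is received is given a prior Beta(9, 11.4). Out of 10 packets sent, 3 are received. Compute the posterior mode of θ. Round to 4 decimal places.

Prior: Beta(9, 11.4).
Data: 3 successes in 10 trials. The binomial likelihood contributes θ^3(1−θ)^7, so the posterior is Beta(9+3, 11.4+7) = Beta(12, 18.4).
For Beta(a, b) with a, b > 1 the mode is (a−1)/(a+b−2) = 11/28.4 ≈ 0.3873.

θ̂_MAP = 0.3873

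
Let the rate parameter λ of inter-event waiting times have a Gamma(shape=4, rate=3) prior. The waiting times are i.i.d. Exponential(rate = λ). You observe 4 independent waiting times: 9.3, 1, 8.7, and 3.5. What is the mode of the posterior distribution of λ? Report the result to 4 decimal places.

The Exponential(rate=λ) likelihood is ∝ λ^n e^(−λΣtᵢ). Here n = 4 and Σtᵢ = 9.3 + 1 + 8.7 + 3.5 = 22.5.
Posterior ∝ λ^3e^(−3λ) · λ^4e^(−22.5λ) = λ^7e^(−25.5λ), i.e. Gamma(8, 25.5).
Mode = (a−1)/b = 7/25.5 ≈ 0.2745.

λ̂_MAP = 0.2745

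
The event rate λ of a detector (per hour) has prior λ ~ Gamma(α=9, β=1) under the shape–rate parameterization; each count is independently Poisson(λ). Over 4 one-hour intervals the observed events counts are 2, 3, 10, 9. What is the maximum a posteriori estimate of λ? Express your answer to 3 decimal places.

λ̂_MAP = 6.400

Σxᵢ = 2+3+10+9 = 24, with n = 4.
Posterior ∝ λ^8e^(−1λ) · λ^24e^(−4λ) = λ^32e^(−5λ), i.e. Gamma(shape=33, rate=5).
The mode of a Gamma(a, b) with a ≥ 1 (shape–rate) is (a−1)/b = 32/5 ≈ 6.400.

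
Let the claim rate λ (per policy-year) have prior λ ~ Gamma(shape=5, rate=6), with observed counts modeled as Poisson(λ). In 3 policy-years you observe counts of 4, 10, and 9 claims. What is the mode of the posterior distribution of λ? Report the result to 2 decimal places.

λ̂_MAP = 3.00

Σxᵢ = 4+10+9 = 23, with n = 3.
Posterior ∝ λ^4e^(−6λ) · λ^23e^(−3λ) = λ^27e^(−9λ), i.e. Gamma(shape=28, rate=9).
The mode of a Gamma(a, b) with a ≥ 1 (shape–rate) is (a−1)/b = 27/9 ≈ 3.00.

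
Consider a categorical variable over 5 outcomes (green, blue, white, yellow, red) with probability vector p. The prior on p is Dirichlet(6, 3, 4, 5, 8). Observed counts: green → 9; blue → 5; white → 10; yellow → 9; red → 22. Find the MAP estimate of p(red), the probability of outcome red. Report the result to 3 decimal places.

MAP estimate of p(red) = 0.382

The posterior is Dirichlet(αᵢ + nᵢ) = Dirichlet(15, 8, 14, 14, 30).
For a Dirichlet(a₁,…,a_K) with all aᵢ > 1, the mode has j-th component (aⱼ − 1)/(Σaᵢ − K).
Here Σaᵢ = 81 and K = 5, so p(red) = (30 − 1)/(81 − 5) = 29/76 ≈ 0.382.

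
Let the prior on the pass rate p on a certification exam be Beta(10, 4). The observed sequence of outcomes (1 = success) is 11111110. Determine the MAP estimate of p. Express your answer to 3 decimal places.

p̂_MAP = 0.800

Prior: Beta(10, 4).
Data: 7 successes in 8 trials (from the sequence). The binomial likelihood contributes p^7(1−p)^1, so the posterior is Beta(10+7, 4+1) = Beta(17, 5).
For Beta(a, b) with a, b > 1 the mode is (a−1)/(a+b−2) = 16/20 ≈ 0.800.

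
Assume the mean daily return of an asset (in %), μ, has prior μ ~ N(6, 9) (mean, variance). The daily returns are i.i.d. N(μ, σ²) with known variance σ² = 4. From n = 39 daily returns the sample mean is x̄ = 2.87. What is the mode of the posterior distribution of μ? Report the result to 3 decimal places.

n = 39, x̄ = 2.87.
For a Normal prior and Normal likelihood with known variance, the posterior is Normal; its mode equals its mean, the precision-weighted average.
Prior precision 1/σ₀² = 1/9; data precision n/σ² = 39/4 = 9.75.
μ̂ = ((1/9)·6 + 9.75·2.87) / (1/9 + 9.75) = (34379/1200)/(355/36) = 103137/35500 ≈ 2.905.

μ̂_MAP = 2.905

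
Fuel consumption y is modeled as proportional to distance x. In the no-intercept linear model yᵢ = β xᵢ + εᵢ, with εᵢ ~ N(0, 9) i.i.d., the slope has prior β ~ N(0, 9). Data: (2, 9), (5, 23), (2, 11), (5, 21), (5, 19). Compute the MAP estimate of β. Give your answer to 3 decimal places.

log p(β | y) = −Σ(yᵢ − βxᵢ)²/(2·9) − β²/(2·9) + const.
Setting the derivative to zero: Σxᵢ(yᵢ − βxᵢ)/9 − β/9 = 0, so β = Σxᵢyᵢ / (Σxᵢ² + σ²/τ²).
Σxᵢyᵢ = 2·9 + 5·23 + 2·11 + 5·21 + 5·19 = 355; Σxᵢ² = 83; σ²/τ² = 1.
β̂_MAP = 355 / (83 + 1) = 355/84 ≈ 4.226.

β̂_MAP = 4.226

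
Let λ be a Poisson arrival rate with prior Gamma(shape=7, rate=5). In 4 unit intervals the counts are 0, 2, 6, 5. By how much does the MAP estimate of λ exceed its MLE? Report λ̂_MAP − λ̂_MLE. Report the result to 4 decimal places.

Σxᵢ = 13. Posterior is Gamma(20, 9); MAP = (20−1)/9 = 19/9 ≈ 2.11111.
MLE = x̄ = 13/4 ≈ 3.25000.
Difference = 19/9 − 13/4 = -41/36 ≈ -1.1389.

MAP − MLE = -1.1389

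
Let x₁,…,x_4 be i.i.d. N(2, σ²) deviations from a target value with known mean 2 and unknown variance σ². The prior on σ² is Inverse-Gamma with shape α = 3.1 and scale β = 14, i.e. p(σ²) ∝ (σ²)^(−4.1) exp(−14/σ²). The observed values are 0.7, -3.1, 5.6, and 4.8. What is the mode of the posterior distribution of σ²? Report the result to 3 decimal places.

σ̂²_MAP = 6.270

Sum of squared deviations about the known mean: SS = (0.7−2)² + (-3.1−2)² + (5.6−2)² + (4.8−2)² = 48.5.
The Normal likelihood contributes (σ²)^(−n/2) exp(−SS/(2σ²)), so the posterior is Inverse-Gamma(α + n/2, β + SS/2) = Inverse-Gamma(5.1, 38.25).
The mode of Inverse-Gamma(a, b) is b/(a+1) = 38.25/6.1 ≈ 6.270.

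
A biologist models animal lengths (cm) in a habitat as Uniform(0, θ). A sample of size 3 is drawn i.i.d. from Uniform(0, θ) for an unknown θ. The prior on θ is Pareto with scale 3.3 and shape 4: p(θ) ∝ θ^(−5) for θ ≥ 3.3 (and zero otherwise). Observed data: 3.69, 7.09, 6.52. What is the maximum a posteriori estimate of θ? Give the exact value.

The Uniform(0, θ) likelihood is θ^(−n) for θ ≥ max(xᵢ), zero otherwise. Here max(xᵢ) = 7.09.
Posterior ∝ θ^(−5) · θ^(−3) = θ^(−8) on θ ≥ max(3.3, 7.09) = 7.09.
This density is strictly decreasing in θ, so the posterior mode lies at the lower boundary of the support.

θ̂_MAP = 7.09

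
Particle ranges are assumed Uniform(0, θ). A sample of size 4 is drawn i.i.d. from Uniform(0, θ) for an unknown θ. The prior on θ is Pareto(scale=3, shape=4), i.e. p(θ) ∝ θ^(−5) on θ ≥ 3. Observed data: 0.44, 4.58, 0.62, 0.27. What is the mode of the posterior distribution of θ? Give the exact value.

The Uniform(0, θ) likelihood is θ^(−n) for θ ≥ max(xᵢ), zero otherwise. Here max(xᵢ) = 4.58.
Posterior ∝ θ^(−5) · θ^(−4) = θ^(−9) on θ ≥ max(3, 4.58) = 4.58.
This density is strictly decreasing in θ, so the posterior mode lies at the lower boundary of the support.

θ̂_MAP = 4.58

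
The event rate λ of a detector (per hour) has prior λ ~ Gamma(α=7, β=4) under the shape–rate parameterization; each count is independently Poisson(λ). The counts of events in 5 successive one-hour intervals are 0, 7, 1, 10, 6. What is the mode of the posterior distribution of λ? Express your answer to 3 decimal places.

λ̂_MAP = 3.333

Σxᵢ = 0+7+1+10+6 = 24, with n = 5.
Posterior ∝ λ^6e^(−4λ) · λ^24e^(−5λ) = λ^30e^(−9λ), i.e. Gamma(shape=31, rate=9).
The mode of a Gamma(a, b) with a ≥ 1 (shape–rate) is (a−1)/b = 30/9 ≈ 3.333.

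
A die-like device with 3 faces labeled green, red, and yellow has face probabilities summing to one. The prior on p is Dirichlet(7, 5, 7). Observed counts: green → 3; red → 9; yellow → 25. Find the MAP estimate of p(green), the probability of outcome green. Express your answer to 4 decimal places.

The posterior is Dirichlet(αᵢ + nᵢ) = Dirichlet(10, 14, 32).
For a Dirichlet(a₁,…,a_K) with all aᵢ > 1, the mode has j-th component (aⱼ − 1)/(Σaᵢ − K).
Here Σaᵢ = 56 and K = 3, so p(green) = (10 − 1)/(56 − 3) = 9/53 ≈ 0.1698.

MAP estimate of p(green) = 0.1698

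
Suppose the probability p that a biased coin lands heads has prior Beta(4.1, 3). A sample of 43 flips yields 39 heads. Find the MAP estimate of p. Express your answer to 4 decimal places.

Prior: Beta(4.1, 3).
Data: 39 successes in 43 trials. The binomial likelihood contributes p^39(1−p)^4, so the posterior is Beta(4.1+39, 3+4) = Beta(43.1, 7).
For Beta(a, b) with a, b > 1 the mode is (a−1)/(a+b−2) = 42.1/48.1 ≈ 0.8753.

p̂_MAP = 0.8753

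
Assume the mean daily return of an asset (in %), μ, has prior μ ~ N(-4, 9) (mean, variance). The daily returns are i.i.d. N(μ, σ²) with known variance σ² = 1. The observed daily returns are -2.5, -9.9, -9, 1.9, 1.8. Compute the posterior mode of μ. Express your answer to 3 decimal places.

μ̂_MAP = -3.550

n = 5; x̄ = ((-2.5) + (-9.9) + (-9) + 1.9 + 1.8)/5 = -17.7/5 = -3.54.
For a Normal prior and Normal likelihood with known variance, the posterior is Normal; its mode equals its mean, the precision-weighted average.
Prior precision 1/σ₀² = 1/9; data precision n/σ² = 5/1 = 5.
μ̂ = ((1/9)·(-4) + 5·(-3.54)) / (1/9 + 5) = (-1633/90)/(46/9) = -3.550.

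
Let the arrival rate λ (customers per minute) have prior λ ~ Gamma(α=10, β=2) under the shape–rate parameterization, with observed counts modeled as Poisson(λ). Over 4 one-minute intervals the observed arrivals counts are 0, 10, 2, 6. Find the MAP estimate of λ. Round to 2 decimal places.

λ̂_MAP = 4.50

Σxᵢ = 0+10+2+6 = 18, with n = 4.
Posterior ∝ λ^9e^(−2λ) · λ^18e^(−4λ) = λ^27e^(−6λ), i.e. Gamma(shape=28, rate=6).
The mode of a Gamma(a, b) with a ≥ 1 (shape–rate) is (a−1)/b = 27/6 ≈ 4.50.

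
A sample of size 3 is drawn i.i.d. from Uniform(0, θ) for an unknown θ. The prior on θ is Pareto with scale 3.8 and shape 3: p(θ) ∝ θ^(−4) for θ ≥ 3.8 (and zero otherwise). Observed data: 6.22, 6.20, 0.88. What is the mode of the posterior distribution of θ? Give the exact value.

The Uniform(0, θ) likelihood is θ^(−n) for θ ≥ max(xᵢ), zero otherwise. Here max(xᵢ) = 6.22.
Posterior ∝ θ^(−4) · θ^(−3) = θ^(−7) on θ ≥ max(3.8, 6.22) = 6.22.
This density is strictly decreasing in θ, so the posterior mode lies at the lower boundary of the support.

θ̂_MAP = 6.22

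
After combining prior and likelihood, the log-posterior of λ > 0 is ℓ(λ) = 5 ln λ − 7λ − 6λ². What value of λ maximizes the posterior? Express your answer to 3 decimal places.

λ̂_MAP = 0.417

ℓ'(λ) = 5/λ − 7 − 12λ. Setting this to zero and multiplying by λ: 12λ² + 7λ − 5 = 0.
λ = (−7 + √(7² + 4·12·5)) / (2·12) = (−7 + √289) / 24 = (−7 + 17)/24 = 5/12.
ℓ''(λ) = −5/λ² − 12 < 0, confirming a maximum.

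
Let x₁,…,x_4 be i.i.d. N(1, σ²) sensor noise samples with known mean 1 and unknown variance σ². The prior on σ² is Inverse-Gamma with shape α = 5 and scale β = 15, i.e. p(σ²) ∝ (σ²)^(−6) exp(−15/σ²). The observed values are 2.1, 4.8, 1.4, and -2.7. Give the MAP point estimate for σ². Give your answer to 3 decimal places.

Sum of squared deviations about the known mean: SS = (2.1−1)² + (4.8−1)² + (1.4−1)² + (-2.7−1)² = 29.5.
The Normal likelihood contributes (σ²)^(−n/2) exp(−SS/(2σ²)), so the posterior is Inverse-Gamma(α + n/2, β + SS/2) = Inverse-Gamma(7, 29.75).
The mode of Inverse-Gamma(a, b) is b/(a+1) = 29.75/8 ≈ 3.719.

σ̂²_MAP = 3.719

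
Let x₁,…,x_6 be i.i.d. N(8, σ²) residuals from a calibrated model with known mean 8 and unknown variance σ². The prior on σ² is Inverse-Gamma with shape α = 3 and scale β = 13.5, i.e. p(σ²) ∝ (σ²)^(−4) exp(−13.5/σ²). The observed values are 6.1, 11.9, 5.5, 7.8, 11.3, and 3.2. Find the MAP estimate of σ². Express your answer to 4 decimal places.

Sum of squared deviations about the known mean: SS = (6.1−8)² + (11.9−8)² + (5.5−8)² + (7.8−8)² + (11.3−8)² + (3.2−8)² = 59.04.
The Normal likelihood contributes (σ²)^(−n/2) exp(−SS/(2σ²)), so the posterior is Inverse-Gamma(α + n/2, β + SS/2) = Inverse-Gamma(6, 43.02).
The mode of Inverse-Gamma(a, b) is b/(a+1) = 43.02/7 ≈ 6.1457.

σ̂²_MAP = 6.1457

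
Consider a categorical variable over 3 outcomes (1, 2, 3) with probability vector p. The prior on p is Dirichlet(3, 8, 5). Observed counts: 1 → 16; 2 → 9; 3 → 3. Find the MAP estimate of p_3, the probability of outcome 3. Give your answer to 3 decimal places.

MAP estimate: 0.171

The posterior is Dirichlet(αᵢ + nᵢ) = Dirichlet(19, 17, 8).
For a Dirichlet(a₁,…,a_K) with all aᵢ > 1, the mode has j-th component (aⱼ − 1)/(Σaᵢ − K).
Here Σaᵢ = 44 and K = 3, so p_3 = (8 − 1)/(44 − 3) = 7/41 ≈ 0.171.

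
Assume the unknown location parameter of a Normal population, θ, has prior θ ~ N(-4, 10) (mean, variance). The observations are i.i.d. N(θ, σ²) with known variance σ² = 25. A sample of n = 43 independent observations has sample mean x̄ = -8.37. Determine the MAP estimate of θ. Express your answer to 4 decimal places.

θ̂_MAP = -8.1299

n = 43, x̄ = -8.37.
For a Normal prior and Normal likelihood with known variance, the posterior is Normal; its mode equals its mean, the precision-weighted average.
Prior precision 1/σ₀² = 1/10 = 0.1; data precision n/σ² = 43/25 = 1.72.
θ̂ = (0.1·(-4) + 1.72·(-8.37)) / (0.1 + 1.72) = (-14.7964)/1.82 = -36991/4550 ≈ -8.1299.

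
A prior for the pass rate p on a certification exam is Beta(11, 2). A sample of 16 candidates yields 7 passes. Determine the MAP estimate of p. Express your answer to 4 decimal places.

Prior: Beta(11, 2).
Data: 7 successes in 16 trials. The binomial likelihood contributes p^7(1−p)^9, so the posterior is Beta(11+7, 2+9) = Beta(18, 11).
For Beta(a, b) with a, b > 1 the mode is (a−1)/(a+b−2) = 17/27 ≈ 0.6296.

p̂_MAP = 0.6296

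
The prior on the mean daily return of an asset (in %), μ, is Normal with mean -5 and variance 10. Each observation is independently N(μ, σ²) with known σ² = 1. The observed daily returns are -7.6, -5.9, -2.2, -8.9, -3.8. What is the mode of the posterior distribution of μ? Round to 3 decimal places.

n = 5; x̄ = ((-7.6) + (-5.9) + (-2.2) + (-8.9) + (-3.8))/5 = -28.4/5 = -5.68.
For a Normal prior and Normal likelihood with known variance, the posterior is Normal; its mode equals its mean, the precision-weighted average.
Prior precision 1/σ₀² = 1/10 = 0.1; data precision n/σ² = 5/1 = 5.
μ̂ = (0.1·(-5) + 5·(-5.68)) / (0.1 + 5) = (-28.9)/5.1 = -17/3 ≈ -5.667.

μ̂_MAP = -5.667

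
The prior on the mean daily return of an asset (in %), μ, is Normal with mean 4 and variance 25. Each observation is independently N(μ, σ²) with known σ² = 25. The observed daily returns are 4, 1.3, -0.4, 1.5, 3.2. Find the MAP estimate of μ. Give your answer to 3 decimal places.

μ̂_MAP = 2.267

n = 5; x̄ = (4 + 1.3 + (-0.4) + 1.5 + 3.2)/5 = 9.6/5 = 1.92.
For a Normal prior and Normal likelihood with known variance, the posterior is Normal; its mode equals its mean, the precision-weighted average.
Prior precision 1/σ₀² = 1/25 = 0.04; data precision n/σ² = 5/25 = 0.2.
μ̂ = (0.04·4 + 0.2·1.92) / (0.04 + 0.2) = 0.544/0.24 = 34/15 ≈ 2.267.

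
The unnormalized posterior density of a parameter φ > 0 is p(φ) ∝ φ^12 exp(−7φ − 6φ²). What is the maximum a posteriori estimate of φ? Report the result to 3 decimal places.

φ̂_MAP = 0.750

ℓ'(φ) = 12/φ − 7 − 12φ. Setting this to zero and multiplying by φ: 12φ² + 7φ − 12 = 0.
φ = (−7 + √(7² + 4·12·12)) / (2·12) = (−7 + √625) / 24 = (−7 + 25)/24 = 3/4.
ℓ''(φ) = −12/φ² − 12 < 0, confirming a maximum.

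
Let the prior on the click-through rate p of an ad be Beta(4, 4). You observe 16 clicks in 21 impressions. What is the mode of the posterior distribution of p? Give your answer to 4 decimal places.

Prior: Beta(4, 4).
Data: 16 successes in 21 trials. The binomial likelihood contributes p^16(1−p)^5, so the posterior is Beta(4+16, 4+5) = Beta(20, 9).
For Beta(a, b) with a, b > 1 the mode is (a−1)/(a+b−2) = 19/27 ≈ 0.7037.

p̂_MAP = 0.7037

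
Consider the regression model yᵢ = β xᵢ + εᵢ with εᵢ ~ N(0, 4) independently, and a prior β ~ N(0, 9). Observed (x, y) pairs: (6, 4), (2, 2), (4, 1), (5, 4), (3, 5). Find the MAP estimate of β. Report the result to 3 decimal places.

β̂_MAP = 0.741

log p(β | y) = −Σ(yᵢ − βxᵢ)²/(2·4) − β²/(2·9) + const.
Setting the derivative to zero: Σxᵢ(yᵢ − βxᵢ)/4 − β/9 = 0, so β = Σxᵢyᵢ / (Σxᵢ² + σ²/τ²).
Σxᵢyᵢ = 6·4 + 2·2 + 4·1 + 5·4 + 3·5 = 67; Σxᵢ² = 90; σ²/τ² = 4/9.
β̂_MAP = 67 / (90 + 4/9) = 67/(814/9) = 603/814 ≈ 0.741.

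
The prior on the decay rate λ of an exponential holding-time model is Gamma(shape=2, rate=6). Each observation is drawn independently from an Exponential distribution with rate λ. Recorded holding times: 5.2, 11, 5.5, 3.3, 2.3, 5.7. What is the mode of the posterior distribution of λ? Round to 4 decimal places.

The Exponential(rate=λ) likelihood is ∝ λ^n e^(−λΣtᵢ). Here n = 6 and Σtᵢ = 5.2 + 11 + 5.5 + 3.3 + 2.3 + 5.7 = 33.
Posterior ∝ λe^(−6λ) · λ^6e^(−33λ) = λ^7e^(−39λ), i.e. Gamma(8, 39).
Mode = (a−1)/b = 7/39 ≈ 0.1795.

λ̂_MAP = 0.1795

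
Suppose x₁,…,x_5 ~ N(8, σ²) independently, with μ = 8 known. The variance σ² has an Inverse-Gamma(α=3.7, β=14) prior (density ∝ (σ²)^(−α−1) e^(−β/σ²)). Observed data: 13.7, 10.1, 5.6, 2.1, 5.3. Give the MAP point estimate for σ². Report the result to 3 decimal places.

σ̂²_MAP = 7.831

Sum of squared deviations about the known mean: SS = (13.7−8)² + (10.1−8)² + (5.6−8)² + (2.1−8)² + (5.3−8)² = 84.76.
The Normal likelihood contributes (σ²)^(−n/2) exp(−SS/(2σ²)), so the posterior is Inverse-Gamma(α + n/2, β + SS/2) = Inverse-Gamma(6.2, 56.38).
The mode of Inverse-Gamma(a, b) is b/(a+1) = 56.38/7.2 ≈ 7.831.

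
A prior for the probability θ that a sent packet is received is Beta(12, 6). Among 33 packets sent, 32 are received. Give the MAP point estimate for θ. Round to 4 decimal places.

θ̂_MAP = 0.8776

Prior: Beta(12, 6).
Data: 32 successes in 33 trials. The binomial likelihood contributes θ^32(1−θ)^1, so the posterior is Beta(12+32, 6+1) = Beta(44, 7).
For Beta(a, b) with a, b > 1 the mode is (a−1)/(a+b−2) = 43/49 ≈ 0.8776.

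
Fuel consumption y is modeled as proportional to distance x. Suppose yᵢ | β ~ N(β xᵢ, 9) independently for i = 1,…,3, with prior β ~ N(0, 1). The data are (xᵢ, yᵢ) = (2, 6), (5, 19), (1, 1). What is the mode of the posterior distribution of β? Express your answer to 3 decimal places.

log p(β | y) = −Σ(yᵢ − βxᵢ)²/(2·9) − β²/(2·1) + const.
Setting the derivative to zero: Σxᵢ(yᵢ − βxᵢ)/9 − β/1 = 0, so β = Σxᵢyᵢ / (Σxᵢ² + σ²/τ²).
Σxᵢyᵢ = 2·6 + 5·19 + 1·1 = 108; Σxᵢ² = 30; σ²/τ² = 9.
β̂_MAP = 108 / (30 + 9) = 108/39 ≈ 2.769.

β̂_MAP = 2.769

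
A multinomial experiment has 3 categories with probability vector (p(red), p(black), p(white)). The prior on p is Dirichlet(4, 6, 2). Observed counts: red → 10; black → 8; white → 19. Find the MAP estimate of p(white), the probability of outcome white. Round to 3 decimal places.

MAP estimate of p(white) = 0.435

The posterior is Dirichlet(αᵢ + nᵢ) = Dirichlet(14, 14, 21).
For a Dirichlet(a₁,…,a_K) with all aᵢ > 1, the mode has j-th component (aⱼ − 1)/(Σaᵢ − K).
Here Σaᵢ = 49 and K = 3, so p(white) = (21 − 1)/(49 − 3) = 20/46 ≈ 0.435.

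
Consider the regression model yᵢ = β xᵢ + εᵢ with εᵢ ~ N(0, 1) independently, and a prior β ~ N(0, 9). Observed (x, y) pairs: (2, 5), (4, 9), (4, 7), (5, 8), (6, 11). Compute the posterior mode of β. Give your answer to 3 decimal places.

β̂_MAP = 1.854

log p(β | y) = −Σ(yᵢ − βxᵢ)²/(2·1) − β²/(2·9) + const.
Setting the derivative to zero: Σxᵢ(yᵢ − βxᵢ)/1 − β/9 = 0, so β = Σxᵢyᵢ / (Σxᵢ² + σ²/τ²).
Σxᵢyᵢ = 2·5 + 4·9 + 4·7 + 5·8 + 6·11 = 180; Σxᵢ² = 97; σ²/τ² = 1/9.
β̂_MAP = 180 / (97 + 1/9) = 180/(874/9) = 810/437 ≈ 1.854.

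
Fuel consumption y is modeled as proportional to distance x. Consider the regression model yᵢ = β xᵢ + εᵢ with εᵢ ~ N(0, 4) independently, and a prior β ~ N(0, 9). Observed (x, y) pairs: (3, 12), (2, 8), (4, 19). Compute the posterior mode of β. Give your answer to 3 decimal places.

β̂_MAP = 4.347

log p(β | y) = −Σ(yᵢ − βxᵢ)²/(2·4) − β²/(2·9) + const.
Setting the derivative to zero: Σxᵢ(yᵢ − βxᵢ)/4 − β/9 = 0, so β = Σxᵢyᵢ / (Σxᵢ² + σ²/τ²).
Σxᵢyᵢ = 3·12 + 2·8 + 4·19 = 128; Σxᵢ² = 29; σ²/τ² = 4/9.
β̂_MAP = 128 / (29 + 4/9) = 128/(265/9) = 1152/265 ≈ 4.347.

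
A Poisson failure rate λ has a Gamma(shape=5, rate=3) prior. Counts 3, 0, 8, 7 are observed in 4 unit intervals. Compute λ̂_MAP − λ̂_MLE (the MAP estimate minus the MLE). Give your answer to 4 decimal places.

Σxᵢ = 18. Posterior is Gamma(23, 7); MAP = (23−1)/7 = 22/7 ≈ 3.14286.
MLE = x̄ = 18/4 ≈ 4.50000.
Difference = 22/7 − 18/4 = -19/14 ≈ -1.3571.

MAP − MLE = -1.3571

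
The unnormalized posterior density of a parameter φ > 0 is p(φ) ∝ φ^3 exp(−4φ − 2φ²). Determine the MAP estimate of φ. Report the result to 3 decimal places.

ℓ'(φ) = 3/φ − 4 − 4φ. Setting this to zero and multiplying by φ: 4φ² + 4φ − 3 = 0.
φ = (−4 + √(4² + 4·4·3)) / (2·4) = (−4 + √64) / 8 = (−4 + 8)/8 = 1/2.
ℓ''(φ) = −3/φ² − 4 < 0, confirming a maximum.

φ̂_MAP = 0.500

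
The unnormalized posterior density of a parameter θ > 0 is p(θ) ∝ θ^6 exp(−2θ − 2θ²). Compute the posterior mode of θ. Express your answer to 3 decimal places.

ℓ'(θ) = 6/θ − 2 − 4θ. Setting this to zero and multiplying by θ: 4θ² + 2θ − 6 = 0.
θ = (−2 + √(2² + 4·4·6)) / (2·4) = (−2 + √100) / 8 = (−2 + 10)/8 = 1.
ℓ''(θ) = −6/θ² − 4 < 0, confirming a maximum.

θ̂_MAP = 1.000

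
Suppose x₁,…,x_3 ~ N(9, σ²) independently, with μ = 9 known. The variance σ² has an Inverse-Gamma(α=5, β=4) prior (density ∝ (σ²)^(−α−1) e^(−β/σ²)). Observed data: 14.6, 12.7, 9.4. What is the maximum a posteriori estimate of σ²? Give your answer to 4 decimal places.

Sum of squared deviations about the known mean: SS = (14.6−9)² + (12.7−9)² + (9.4−9)² = 45.21.
The Normal likelihood contributes (σ²)^(−n/2) exp(−SS/(2σ²)), so the posterior is Inverse-Gamma(α + n/2, β + SS/2) = Inverse-Gamma(6.5, 26.605).
The mode of Inverse-Gamma(a, b) is b/(a+1) = 26.605/7.5 ≈ 3.5473.

σ̂²_MAP = 3.5473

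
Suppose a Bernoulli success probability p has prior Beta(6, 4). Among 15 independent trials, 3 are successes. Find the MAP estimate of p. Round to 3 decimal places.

p̂_MAP = 0.348

Prior: Beta(6, 4).
Data: 3 successes in 15 trials. The binomial likelihood contributes p^3(1−p)^12, so the posterior is Beta(6+3, 4+12) = Beta(9, 16).
For Beta(a, b) with a, b > 1 the mode is (a−1)/(a+b−2) = 8/23 ≈ 0.348.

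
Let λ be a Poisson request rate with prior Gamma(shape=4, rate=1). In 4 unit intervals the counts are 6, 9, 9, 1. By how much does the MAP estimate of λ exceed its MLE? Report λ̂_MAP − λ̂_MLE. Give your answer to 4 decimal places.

Σxᵢ = 25. Posterior is Gamma(29, 5); MAP = (29−1)/5 = 28/5 ≈ 5.60000.
MLE = x̄ = 25/4 ≈ 6.25000.
Difference = 28/5 − 25/4 = -13/20 ≈ -0.6500.

MAP − MLE = -0.6500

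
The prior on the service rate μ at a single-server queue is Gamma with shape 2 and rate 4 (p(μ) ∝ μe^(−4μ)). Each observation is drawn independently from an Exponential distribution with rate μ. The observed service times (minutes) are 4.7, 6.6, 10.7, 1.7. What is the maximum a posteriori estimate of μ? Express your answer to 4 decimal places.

The Exponential(rate=μ) likelihood is ∝ μ^n e^(−μΣtᵢ). Here n = 4 and Σtᵢ = 4.7 + 6.6 + 10.7 + 1.7 = 23.7.
Posterior ∝ μe^(−4μ) · μ^4e^(−23.7μ) = μ^5e^(−27.7μ), i.e. Gamma(6, 27.7).
Mode = (a−1)/b = 5/27.7 ≈ 0.1805.

μ̂_MAP = 0.1805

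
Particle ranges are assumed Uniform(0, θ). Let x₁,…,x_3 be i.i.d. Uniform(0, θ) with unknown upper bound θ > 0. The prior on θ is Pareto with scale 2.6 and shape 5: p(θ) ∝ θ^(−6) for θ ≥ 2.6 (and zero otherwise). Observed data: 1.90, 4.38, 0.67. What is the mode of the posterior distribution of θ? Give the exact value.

θ̂_MAP = 4.38

The Uniform(0, θ) likelihood is θ^(−n) for θ ≥ max(xᵢ), zero otherwise. Here max(xᵢ) = 4.38.
Posterior ∝ θ^(−6) · θ^(−3) = θ^(−9) on θ ≥ max(2.6, 4.38) = 4.38.
This density is strictly decreasing in θ, so the posterior mode lies at the lower boundary of the support.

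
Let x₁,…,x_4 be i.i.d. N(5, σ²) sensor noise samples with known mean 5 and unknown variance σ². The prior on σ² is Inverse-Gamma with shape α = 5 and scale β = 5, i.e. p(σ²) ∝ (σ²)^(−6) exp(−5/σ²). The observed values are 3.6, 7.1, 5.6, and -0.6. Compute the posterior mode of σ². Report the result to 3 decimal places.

Sum of squared deviations about the known mean: SS = (3.6−5)² + (7.1−5)² + (5.6−5)² + (-0.6−5)² = 38.09.
The Normal likelihood contributes (σ²)^(−n/2) exp(−SS/(2σ²)), so the posterior is Inverse-Gamma(α + n/2, β + SS/2) = Inverse-Gamma(7, 24.045).
The mode of Inverse-Gamma(a, b) is b/(a+1) = 24.045/8 ≈ 3.006.

σ̂²_MAP = 3.006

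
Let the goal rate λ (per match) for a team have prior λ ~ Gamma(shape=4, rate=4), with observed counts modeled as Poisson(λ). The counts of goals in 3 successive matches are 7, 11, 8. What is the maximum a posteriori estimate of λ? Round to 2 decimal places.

λ̂_MAP = 4.14

Σxᵢ = 7+11+8 = 26, with n = 3.
Posterior ∝ λ^3e^(−4λ) · λ^26e^(−3λ) = λ^29e^(−7λ), i.e. Gamma(shape=30, rate=7).
The mode of a Gamma(a, b) with a ≥ 1 (shape–rate) is (a−1)/b = 29/7 ≈ 4.14.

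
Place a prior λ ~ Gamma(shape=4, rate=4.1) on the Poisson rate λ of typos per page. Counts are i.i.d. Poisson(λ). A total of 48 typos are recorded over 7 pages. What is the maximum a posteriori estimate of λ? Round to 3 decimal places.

λ̂_MAP = 4.595

Σxᵢ = 48, n = 7.
Posterior ∝ λ^3e^(−4.1λ) · λ^48e^(−7λ) = λ^51e^(−11.1λ), i.e. Gamma(shape=52, rate=11.1).
The mode of a Gamma(a, b) with a ≥ 1 (shape–rate) is (a−1)/b = 51/11.1 ≈ 4.595.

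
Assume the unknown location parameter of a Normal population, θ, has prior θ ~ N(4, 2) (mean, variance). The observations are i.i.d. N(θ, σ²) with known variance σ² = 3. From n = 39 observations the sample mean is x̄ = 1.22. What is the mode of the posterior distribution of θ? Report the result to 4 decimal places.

n = 39, x̄ = 1.22.
For a Normal prior and Normal likelihood with known variance, the posterior is Normal; its mode equals its mean, the precision-weighted average.
Prior precision 1/σ₀² = 1/2 = 0.5; data precision n/σ² = 39/3 = 13.
θ̂ = (0.5·4 + 13·1.22) / (0.5 + 13) = 17.86/13.5 = 893/675 ≈ 1.3230.

θ̂_MAP = 1.3230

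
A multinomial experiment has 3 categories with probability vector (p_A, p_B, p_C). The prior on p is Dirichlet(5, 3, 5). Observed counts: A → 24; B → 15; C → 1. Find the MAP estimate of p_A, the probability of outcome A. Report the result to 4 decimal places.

The posterior is Dirichlet(αᵢ + nᵢ) = Dirichlet(29, 18, 6).
For a Dirichlet(a₁,…,a_K) with all aᵢ > 1, the mode has j-th component (aⱼ − 1)/(Σaᵢ − K).
Here Σaᵢ = 53 and K = 3, so p_A = (29 − 1)/(53 − 3) = 28/50 ≈ 0.5600.

MAP estimate of p_A = 0.5600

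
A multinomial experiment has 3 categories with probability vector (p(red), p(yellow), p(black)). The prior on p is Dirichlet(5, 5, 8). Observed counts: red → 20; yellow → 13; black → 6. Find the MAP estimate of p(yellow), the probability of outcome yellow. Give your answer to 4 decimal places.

MAP estimate of p(yellow) = 0.3148

The posterior is Dirichlet(αᵢ + nᵢ) = Dirichlet(25, 18, 14).
For a Dirichlet(a₁,…,a_K) with all aᵢ > 1, the mode has j-th component (aⱼ − 1)/(Σaᵢ − K).
Here Σaᵢ = 57 and K = 3, so p(yellow) = (18 − 1)/(57 − 3) = 17/54 ≈ 0.3148.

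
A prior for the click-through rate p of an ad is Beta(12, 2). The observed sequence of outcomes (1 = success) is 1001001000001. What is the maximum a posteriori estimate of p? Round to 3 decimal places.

p̂_MAP = 0.600

Prior: Beta(12, 2).
Data: 4 successes in 13 trials (from the sequence). The binomial likelihood contributes p^4(1−p)^9, so the posterior is Beta(12+4, 2+9) = Beta(16, 11).
For Beta(a, b) with a, b > 1 the mode is (a−1)/(a+b−2) = 15/25 ≈ 0.600.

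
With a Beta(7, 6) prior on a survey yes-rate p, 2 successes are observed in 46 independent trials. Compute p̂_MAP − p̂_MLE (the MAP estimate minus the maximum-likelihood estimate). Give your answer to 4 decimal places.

Posterior is Beta(9, 50); MAP = (9−1)/(59−2) = 8/57 ≈ 0.14035.
MLE ignores the prior: p̂_MLE = k/n = 2/46 ≈ 0.04348.
Difference = 8/57 − 2/46 = 127/1311 ≈ 0.0969.

MAP − MLE = 0.0969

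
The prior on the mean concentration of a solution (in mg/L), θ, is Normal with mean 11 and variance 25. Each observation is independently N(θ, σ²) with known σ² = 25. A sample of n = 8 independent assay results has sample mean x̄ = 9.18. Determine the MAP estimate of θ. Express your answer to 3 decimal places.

n = 8, x̄ = 9.18.
For a Normal prior and Normal likelihood with known variance, the posterior is Normal; its mode equals its mean, the precision-weighted average.
Prior precision 1/σ₀² = 1/25 = 0.04; data precision n/σ² = 8/25 = 0.32.
θ̂ = (0.04·11 + 0.32·9.18) / (0.04 + 0.32) = 3.3776/0.36 = 2111/225 ≈ 9.382.

θ̂_MAP = 9.382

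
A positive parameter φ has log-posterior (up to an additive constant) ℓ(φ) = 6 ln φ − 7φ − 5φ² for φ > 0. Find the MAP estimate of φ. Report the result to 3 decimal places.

φ̂_MAP = 0.500

ℓ'(φ) = 6/φ − 7 − 10φ. Setting this to zero and multiplying by φ: 10φ² + 7φ − 6 = 0.
φ = (−7 + √(7² + 4·10·6)) / (2·10) = (−7 + √289) / 20 = (−7 + 17)/20 = 1/2.
ℓ''(φ) = −6/φ² − 10 < 0, confirming a maximum.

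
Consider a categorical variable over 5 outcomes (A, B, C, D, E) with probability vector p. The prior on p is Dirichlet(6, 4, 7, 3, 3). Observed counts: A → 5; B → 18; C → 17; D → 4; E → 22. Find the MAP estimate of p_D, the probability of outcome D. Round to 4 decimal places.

MAP estimate of p_D = 0.0714

The posterior is Dirichlet(αᵢ + nᵢ) = Dirichlet(11, 22, 24, 7, 25).
For a Dirichlet(a₁,…,a_K) with all aᵢ > 1, the mode has j-th component (aⱼ − 1)/(Σaᵢ − K).
Here Σaᵢ = 89 and K = 5, so p_D = (7 − 1)/(89 − 5) = 6/84 ≈ 0.0714.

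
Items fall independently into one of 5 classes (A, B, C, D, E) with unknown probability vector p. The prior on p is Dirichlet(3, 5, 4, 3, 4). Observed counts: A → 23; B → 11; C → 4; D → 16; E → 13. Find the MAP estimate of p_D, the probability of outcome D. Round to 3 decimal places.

MAP estimate of p_D = 0.222

The posterior is Dirichlet(αᵢ + nᵢ) = Dirichlet(26, 16, 8, 19, 17).
For a Dirichlet(a₁,…,a_K) with all aᵢ > 1, the mode has j-th component (aⱼ − 1)/(Σaᵢ − K).
Here Σaᵢ = 86 and K = 5, so p_D = (19 − 1)/(86 − 5) = 18/81 ≈ 0.222.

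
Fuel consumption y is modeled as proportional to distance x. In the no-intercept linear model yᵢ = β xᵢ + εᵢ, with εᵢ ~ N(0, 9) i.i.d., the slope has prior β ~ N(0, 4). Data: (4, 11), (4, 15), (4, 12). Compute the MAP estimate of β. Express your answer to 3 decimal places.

log p(β | y) = −Σ(yᵢ − βxᵢ)²/(2·9) − β²/(2·4) + const.
Setting the derivative to zero: Σxᵢ(yᵢ − βxᵢ)/9 − β/4 = 0, so β = Σxᵢyᵢ / (Σxᵢ² + σ²/τ²).
Σxᵢyᵢ = 4·11 + 4·15 + 4·12 = 152; Σxᵢ² = 48; σ²/τ² = 2.25.
β̂_MAP = 152 / (48 + 2.25) = 152/50.25 ≈ 3.025.

β̂_MAP = 3.025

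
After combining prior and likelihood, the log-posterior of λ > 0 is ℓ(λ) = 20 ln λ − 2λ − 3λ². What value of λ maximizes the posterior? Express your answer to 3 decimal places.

λ̂_MAP = 1.667

ℓ'(λ) = 20/λ − 2 − 6λ. Setting this to zero and multiplying by λ: 6λ² + 2λ − 20 = 0.
λ = (−2 + √(2² + 4·6·20)) / (2·6) = (−2 + √484) / 12 = (−2 + 22)/12 = 5/3.
ℓ''(λ) = −20/λ² − 6 < 0, confirming a maximum.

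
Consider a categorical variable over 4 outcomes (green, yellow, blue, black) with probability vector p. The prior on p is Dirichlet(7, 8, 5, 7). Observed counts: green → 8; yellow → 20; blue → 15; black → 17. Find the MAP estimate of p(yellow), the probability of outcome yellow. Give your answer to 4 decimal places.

MAP estimate of p(yellow) = 0.3253

The posterior is Dirichlet(αᵢ + nᵢ) = Dirichlet(15, 28, 20, 24).
For a Dirichlet(a₁,…,a_K) with all aᵢ > 1, the mode has j-th component (aⱼ − 1)/(Σaᵢ − K).
Here Σaᵢ = 87 and K = 4, so p(yellow) = (28 − 1)/(87 − 4) = 27/83 ≈ 0.3253.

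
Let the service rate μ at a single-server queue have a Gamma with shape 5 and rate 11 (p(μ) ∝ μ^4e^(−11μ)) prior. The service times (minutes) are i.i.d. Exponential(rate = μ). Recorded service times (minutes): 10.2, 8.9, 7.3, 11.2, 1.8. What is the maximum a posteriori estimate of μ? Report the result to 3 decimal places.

The Exponential(rate=μ) likelihood is ∝ μ^n e^(−μΣtᵢ). Here n = 5 and Σtᵢ = 10.2 + 8.9 + 7.3 + 11.2 + 1.8 = 39.4.
Posterior ∝ μ^4e^(−11μ) · μ^5e^(−39.4μ) = μ^9e^(−50.4μ), i.e. Gamma(10, 50.4).
Mode = (a−1)/b = 9/50.4 ≈ 0.179.

μ̂_MAP = 0.179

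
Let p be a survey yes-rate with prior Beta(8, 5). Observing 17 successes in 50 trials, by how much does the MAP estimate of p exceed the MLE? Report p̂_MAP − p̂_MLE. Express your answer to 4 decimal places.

MAP − MLE = 0.0534

Posterior is Beta(25, 38); MAP = (25−1)/(63−2) = 24/61 ≈ 0.39344.
MLE ignores the prior: p̂_MLE = k/n = 17/50 ≈ 0.34000.
Difference = 24/61 − 17/50 = 163/3050 ≈ 0.0534.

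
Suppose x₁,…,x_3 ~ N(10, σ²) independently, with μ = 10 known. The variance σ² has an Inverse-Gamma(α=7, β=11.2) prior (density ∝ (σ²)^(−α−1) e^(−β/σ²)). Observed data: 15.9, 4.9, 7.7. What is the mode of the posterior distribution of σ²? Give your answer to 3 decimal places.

Sum of squared deviations about the known mean: SS = (15.9−10)² + (4.9−10)² + (7.7−10)² = 66.11.
The Normal likelihood contributes (σ²)^(−n/2) exp(−SS/(2σ²)), so the posterior is Inverse-Gamma(α + n/2, β + SS/2) = Inverse-Gamma(8.5, 44.255).
The mode of Inverse-Gamma(a, b) is b/(a+1) = 44.255/9.5 ≈ 4.658.

σ̂²_MAP = 4.658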